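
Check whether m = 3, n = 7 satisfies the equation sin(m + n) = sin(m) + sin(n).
Substituting m = 3, n = 7:

LHS = sin(3 + 7) = sin(10) ≈ -0.544
RHS = sin(3) + sin(7) ≈ 0.7981

LHS ≠ RHS, so the equation does not hold at this point.

Answer: Fails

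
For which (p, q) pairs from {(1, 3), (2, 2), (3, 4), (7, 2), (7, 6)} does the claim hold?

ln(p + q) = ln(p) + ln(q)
(2, 2)

Testing each pair:
(1, 3): LHS = ln(4) ≈ 1.386, RHS = ln(3) ≈ 1.099 → fails
(2, 2): LHS = ln(4) ≈ 1.386, RHS = 2·ln(2) ≈ 1.386 → holds
(3, 4): LHS = ln(7) ≈ 1.946, RHS = ln(3) + ln(4) ≈ 2.485 → fails
(7, 2): LHS = ln(9) ≈ 2.197, RHS = ln(2) + ln(7) ≈ 2.639 → fails
(7, 6): LHS = ln(13) ≈ 2.565, RHS = ln(6) + ln(7) ≈ 3.738 → fails

1 of 5 pairs satisfies the claim.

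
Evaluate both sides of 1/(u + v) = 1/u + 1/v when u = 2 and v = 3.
LHS = 1/(2 + 3) = 1/5
RHS = 1/2 + 1/3 = 5/6

LHS ≠ RHS, so the equation does not hold here.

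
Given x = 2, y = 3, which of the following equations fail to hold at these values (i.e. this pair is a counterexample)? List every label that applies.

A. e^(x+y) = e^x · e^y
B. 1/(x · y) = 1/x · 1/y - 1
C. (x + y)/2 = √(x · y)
B, C

Evaluating each claim at the given values:
A. LHS = e^5 ≈ 148.4, RHS = e^5 ≈ 148.4 → holds here (LHS = RHS)
B. LHS = 1/6, RHS = -5/6 → fails here (LHS ≠ RHS)
C. LHS = 5/2, RHS = √(6) ≈ 2.449 → fails here (LHS ≠ RHS)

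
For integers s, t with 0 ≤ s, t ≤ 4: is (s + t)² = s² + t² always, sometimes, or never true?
Sometimes true

It holds at (s, t) = (2, 0) (both sides equal 4), but fails at (s, t) = (2, 3) (LHS = 25, RHS = 13).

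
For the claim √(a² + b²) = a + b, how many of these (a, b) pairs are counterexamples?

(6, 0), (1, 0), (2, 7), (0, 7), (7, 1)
2

Testing each pair:
(6, 0): LHS = 6, RHS = 6 → satisfies claim
(1, 0): LHS = 1, RHS = 1 → satisfies claim
(2, 7): LHS = √(53) ≈ 7.28, RHS = 9 → counterexample
(0, 7): LHS = 7, RHS = 7 → satisfies claim
(7, 1): LHS = 5·√(2) ≈ 7.071, RHS = 8 → counterexample

That makes 2 counterexamples.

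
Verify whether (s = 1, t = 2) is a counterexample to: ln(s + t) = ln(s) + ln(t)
Yes

Substituting s = 1, t = 2:
LHS = ln(1 + 2) = ln(3) ≈ 1.099
RHS = ln(1) + ln(2) = ln(2) ≈ 0.6931

Since LHS ≠ RHS, this pair disproves the claim.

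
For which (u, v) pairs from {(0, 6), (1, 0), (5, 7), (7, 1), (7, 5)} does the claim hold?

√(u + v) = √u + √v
(0, 6), (1, 0)

Testing each pair:
(0, 6): LHS = √(6) ≈ 2.449, RHS = √(6) ≈ 2.449 → holds
(1, 0): LHS = 1, RHS = 1 → holds
(5, 7): LHS = 2·√(3) ≈ 3.464, RHS = √(5) + √(7) ≈ 4.882 → fails
(7, 1): LHS = 2·√(2) ≈ 2.828, RHS = 1 + √(7) ≈ 3.646 → fails
(7, 5): LHS = 2·√(3) ≈ 3.464, RHS = √(5) + √(7) ≈ 4.882 → fails

2 of 5 pairs satisfy the claim.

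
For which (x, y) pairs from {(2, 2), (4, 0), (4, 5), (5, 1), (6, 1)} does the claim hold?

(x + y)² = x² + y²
(4, 0)

Testing each pair:
(2, 2): LHS = 16, RHS = 8 → fails
(4, 0): LHS = 16, RHS = 16 → holds
(4, 5): LHS = 81, RHS = 41 → fails
(5, 1): LHS = 36, RHS = 26 → fails
(6, 1): LHS = 49, RHS = 37 → fails

1 of 5 pairs satisfies the claim.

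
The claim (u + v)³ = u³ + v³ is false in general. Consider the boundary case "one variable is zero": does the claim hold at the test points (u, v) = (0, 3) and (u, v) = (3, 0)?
Yes, holds at both test points

At (0, 3): LHS = 27, RHS = 27 → equal
At (3, 0): LHS = 27, RHS = 27 → equal

So the claim does hold at both of these boundary points, even though it is not an identity.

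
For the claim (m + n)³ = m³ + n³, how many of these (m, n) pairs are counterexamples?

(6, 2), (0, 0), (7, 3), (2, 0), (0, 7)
2

Testing each pair:
(6, 2): LHS = 512, RHS = 224 → counterexample
(0, 0): LHS = 0, RHS = 0 → satisfies claim
(7, 3): LHS = 1000, RHS = 370 → counterexample
(2, 0): LHS = 8, RHS = 8 → satisfies claim
(0, 7): LHS = 343, RHS = 343 → satisfies claim

That makes 2 counterexamples.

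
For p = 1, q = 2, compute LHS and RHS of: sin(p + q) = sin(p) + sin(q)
LHS = sin(1 + 2) = sin(3) ≈ 0.1411
RHS = sin(1) + sin(2) ≈ 1.751

LHS ≠ RHS (they differ by about 1.61), so the equation does not hold here.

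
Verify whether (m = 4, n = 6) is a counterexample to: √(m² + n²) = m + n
Substituting m = 4, n = 6:
LHS = √(4² + 6²) = 2·√(13) ≈ 7.211
RHS = 4 + 6 = 10

Since LHS ≠ RHS, this pair disproves the claim.

Answer: Yes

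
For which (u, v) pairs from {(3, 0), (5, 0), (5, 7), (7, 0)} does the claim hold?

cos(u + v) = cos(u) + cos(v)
None

Testing each pair:
(3, 0): LHS = cos(3) ≈ -0.99, RHS = cos(3) + 1 ≈ 0.01001 → fails
(5, 0): LHS = cos(5) ≈ 0.2837, RHS = cos(5) + 1 ≈ 1.284 → fails
(5, 7): LHS = cos(12) ≈ 0.8439, RHS = cos(5) + cos(7) ≈ 1.038 → fails
(7, 0): LHS = cos(7) ≈ 0.7539, RHS = cos(7) + 1 ≈ 1.754 → fails

No pair satisfies the claim.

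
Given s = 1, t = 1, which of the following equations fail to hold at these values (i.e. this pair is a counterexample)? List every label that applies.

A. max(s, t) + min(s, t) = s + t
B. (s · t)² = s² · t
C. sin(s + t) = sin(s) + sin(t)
C

Evaluating each claim at the given values:
A. LHS = 2, RHS = 2 → holds here (LHS = RHS)
B. LHS = 1, RHS = 1 → holds here (LHS = RHS)
C. LHS = sin(2) ≈ 0.9093, RHS = 2·sin(1) ≈ 1.683 → fails here (LHS ≠ RHS)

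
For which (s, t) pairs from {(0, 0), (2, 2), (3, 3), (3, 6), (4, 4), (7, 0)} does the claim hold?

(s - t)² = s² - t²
(0, 0), (2, 2), (3, 3), (4, 4), (7, 0)

Testing each pair:
(0, 0): LHS = 0, RHS = 0 → holds
(2, 2): LHS = 0, RHS = 0 → holds
(3, 3): LHS = 0, RHS = 0 → holds
(3, 6): LHS = 9, RHS = -27 → fails
(4, 4): LHS = 0, RHS = 0 → holds
(7, 0): LHS = 49, RHS = 49 → holds

5 of 6 pairs satisfy the claim.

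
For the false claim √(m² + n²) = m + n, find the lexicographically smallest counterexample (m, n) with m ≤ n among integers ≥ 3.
(m, n) = (3, 3)

Substituting (3, 3) into the claim:
LHS = √(3² + 3²) = 3·√(2) ≈ 4.243
RHS = 3 + 3 = 6

Since LHS ≠ RHS, this pair disproves the claim, and no lexicographically smaller pair (m ≤ n, integers ≥ 3) does.

For instance (3, 5) is also a counterexample (LHS = √(34) ≈ 5.831, RHS = 8), but it's lexicographically larger.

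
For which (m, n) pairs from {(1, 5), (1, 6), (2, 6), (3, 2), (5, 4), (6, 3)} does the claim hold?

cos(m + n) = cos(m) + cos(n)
Testing each pair:
(1, 5): LHS = cos(6) ≈ 0.9602, RHS = cos(5) + cos(1) ≈ 0.824 → fails
(1, 6): LHS = cos(7) ≈ 0.7539, RHS = cos(1) + cos(6) ≈ 1.5 → fails
(2, 6): LHS = cos(8) ≈ -0.1455, RHS = cos(2) + cos(6) ≈ 0.544 → fails
(3, 2): LHS = cos(5) ≈ 0.2837, RHS = cos(3) + cos(2) ≈ -1.406 → fails
(5, 4): LHS = cos(9) ≈ -0.9111, RHS = cos(4) + cos(5) ≈ -0.37 → fails
(6, 3): LHS = cos(9) ≈ -0.9111, RHS = cos(3) + cos(6) ≈ -0.02982 → fails

No pair satisfies the claim.

Answer: None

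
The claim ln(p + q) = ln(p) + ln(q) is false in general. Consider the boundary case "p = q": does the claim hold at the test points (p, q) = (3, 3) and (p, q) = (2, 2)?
At (3, 3): LHS = ln(6) ≈ 1.792 ≠ RHS = 2·ln(3) ≈ 2.197
At (2, 2): LHS = ln(4) ≈ 1.386, RHS = 2·ln(2) ≈ 1.386 → equal

Answer: Only at (2, 2)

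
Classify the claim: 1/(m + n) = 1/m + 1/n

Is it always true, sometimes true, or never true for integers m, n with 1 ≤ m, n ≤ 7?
Never true

The claim fails for every pair in the range. For instance at (m, n) = (4, 1): LHS = 1/5, RHS = 5/4.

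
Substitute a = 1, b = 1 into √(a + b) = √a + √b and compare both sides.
LHS = √(1 + 1) = √(2) ≈ 1.414
RHS = √1 + √1 = 2

LHS ≠ RHS (they differ by about 0.5858), so the equation does not hold here.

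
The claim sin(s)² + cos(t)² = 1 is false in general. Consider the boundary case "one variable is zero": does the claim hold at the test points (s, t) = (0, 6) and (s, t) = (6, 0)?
At (0, 6): LHS = cos(6)² ≈ 0.9219 ≠ RHS = 1
At (6, 0): LHS = sin(6)² + 1 ≈ 1.078 ≠ RHS = 1

Answer: No, fails at both test points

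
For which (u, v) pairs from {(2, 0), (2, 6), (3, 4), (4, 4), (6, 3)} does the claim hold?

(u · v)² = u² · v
Testing each pair:
(2, 0): LHS = 0, RHS = 0 → holds
(2, 6): LHS = 144, RHS = 24 → fails
(3, 4): LHS = 144, RHS = 36 → fails
(4, 4): LHS = 256, RHS = 64 → fails
(6, 3): LHS = 324, RHS = 108 → fails

1 of 5 pairs satisfies the claim.

Answer: (2, 0)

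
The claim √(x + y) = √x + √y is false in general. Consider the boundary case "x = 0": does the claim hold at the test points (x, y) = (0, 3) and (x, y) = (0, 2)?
Yes, holds at both test points

At (0, 3): LHS = √(3) ≈ 1.732, RHS = √(3) ≈ 1.732 → equal
At (0, 2): LHS = √(2) ≈ 1.414, RHS = √(2) ≈ 1.414 → equal

So the claim does hold at both of these boundary points, even though it is not an identity.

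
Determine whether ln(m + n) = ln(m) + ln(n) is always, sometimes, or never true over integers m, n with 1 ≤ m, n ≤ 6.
It holds at (m, n) = (2, 2) (both sides equal ln(4) ≈ 1.386), but fails at (m, n) = (1, 4) (LHS = ln(5) ≈ 1.609, RHS = ln(4) ≈ 1.386).

Answer: Sometimes true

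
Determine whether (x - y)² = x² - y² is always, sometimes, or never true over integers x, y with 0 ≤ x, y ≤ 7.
It holds at (x, y) = (4, 4) (both sides equal 0), but fails at (x, y) = (7, 6) (LHS = 1, RHS = 13).

Answer: Sometimes true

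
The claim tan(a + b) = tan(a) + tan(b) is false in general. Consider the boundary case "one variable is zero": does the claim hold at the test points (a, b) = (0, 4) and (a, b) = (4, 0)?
Yes, holds at both test points

At (0, 4): LHS = tan(4) ≈ 1.158, RHS = tan(4) ≈ 1.158 → equal
At (4, 0): LHS = tan(4) ≈ 1.158, RHS = tan(4) ≈ 1.158 → equal

So the claim does hold at both of these boundary points, even though it is not an identity.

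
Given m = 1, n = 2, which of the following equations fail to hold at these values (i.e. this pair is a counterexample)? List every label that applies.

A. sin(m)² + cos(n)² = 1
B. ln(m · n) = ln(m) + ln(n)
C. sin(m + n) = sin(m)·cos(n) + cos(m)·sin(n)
Evaluating each claim at the given values:
A. LHS = cos(2)² + sin(1)² ≈ 0.8813, RHS = 1 → fails here (LHS ≠ RHS)
B. LHS = ln(2) ≈ 0.6931, RHS = ln(2) ≈ 0.6931 → holds here (LHS = RHS)
C. LHS = sin(3) ≈ 0.1411, RHS = sin(1)·cos(2) + sin(2)·cos(1) ≈ 0.1411 → holds here (LHS = RHS)

Answer: A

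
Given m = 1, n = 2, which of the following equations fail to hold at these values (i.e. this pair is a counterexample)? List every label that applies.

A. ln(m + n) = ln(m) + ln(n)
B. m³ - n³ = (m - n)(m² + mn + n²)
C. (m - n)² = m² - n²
A, C

Evaluating each claim at the given values:
A. LHS = ln(3) ≈ 1.099, RHS = ln(2) ≈ 0.6931 → fails here (LHS ≠ RHS)
B. LHS = -7, RHS = -7 → holds here (LHS = RHS)
C. LHS = 1, RHS = -3 → fails here (LHS ≠ RHS)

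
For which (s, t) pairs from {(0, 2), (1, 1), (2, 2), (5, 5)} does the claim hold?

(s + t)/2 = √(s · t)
Testing each pair:
(0, 2): LHS = 1, RHS = 0 → fails
(1, 1): LHS = 1, RHS = 1 → holds
(2, 2): LHS = 2, RHS = 2 → holds
(5, 5): LHS = 5, RHS = 5 → holds

3 of 4 pairs satisfy the claim.

Answer: (1, 1), (2, 2), (5, 5)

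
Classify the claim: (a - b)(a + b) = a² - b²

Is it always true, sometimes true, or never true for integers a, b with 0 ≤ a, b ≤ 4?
The identity holds for every pair in the range. For instance at (a, b) = (2, 3): both sides equal -5.

Answer: Always true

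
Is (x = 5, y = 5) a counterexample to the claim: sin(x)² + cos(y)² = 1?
Substituting x = 5, y = 5:
LHS = sin(5)² + cos(5)² = 1
RHS = 1

The sides agree, so this pair does not disprove the claim.

Answer: No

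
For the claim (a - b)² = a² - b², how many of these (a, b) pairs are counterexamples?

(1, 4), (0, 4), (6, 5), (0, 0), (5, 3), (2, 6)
5

Testing each pair:
(1, 4): LHS = 9, RHS = -15 → counterexample
(0, 4): LHS = 16, RHS = -16 → counterexample
(6, 5): LHS = 1, RHS = 11 → counterexample
(0, 0): LHS = 0, RHS = 0 → satisfies claim
(5, 3): LHS = 4, RHS = 16 → counterexample
(2, 6): LHS = 16, RHS = -32 → counterexample

That makes 5 counterexamples.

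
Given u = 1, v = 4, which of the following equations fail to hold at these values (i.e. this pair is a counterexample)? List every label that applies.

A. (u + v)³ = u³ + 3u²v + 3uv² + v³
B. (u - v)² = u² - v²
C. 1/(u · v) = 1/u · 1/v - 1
Evaluating each claim at the given values:
A. LHS = 125, RHS = 125 → holds here (LHS = RHS)
B. LHS = 9, RHS = -15 → fails here (LHS ≠ RHS)
C. LHS = 1/4, RHS = -3/4 → fails here (LHS ≠ RHS)

Answer: B, C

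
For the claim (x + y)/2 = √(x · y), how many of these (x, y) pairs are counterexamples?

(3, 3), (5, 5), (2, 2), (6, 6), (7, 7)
0

Testing each pair:
(3, 3): LHS = 3, RHS = 3 → satisfies claim
(5, 5): LHS = 5, RHS = 5 → satisfies claim
(2, 2): LHS = 2, RHS = 2 → satisfies claim
(6, 6): LHS = 6, RHS = 6 → satisfies claim
(7, 7): LHS = 7, RHS = 7 → satisfies claim

That makes 0 counterexamples.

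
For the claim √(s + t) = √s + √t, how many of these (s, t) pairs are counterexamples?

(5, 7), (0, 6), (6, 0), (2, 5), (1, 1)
3

Testing each pair:
(5, 7): LHS = 2·√(3) ≈ 3.464, RHS = √(5) + √(7) ≈ 4.882 → counterexample
(0, 6): LHS = √(6) ≈ 2.449, RHS = √(6) ≈ 2.449 → satisfies claim
(6, 0): LHS = √(6) ≈ 2.449, RHS = √(6) ≈ 2.449 → satisfies claim
(2, 5): LHS = √(7) ≈ 2.646, RHS = √(2) + √(5) ≈ 3.65 → counterexample
(1, 1): LHS = √(2) ≈ 1.414, RHS = 2 → counterexample

That makes 3 counterexamples.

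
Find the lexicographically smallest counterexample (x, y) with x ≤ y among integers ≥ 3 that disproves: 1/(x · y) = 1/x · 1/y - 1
(x, y) = (3, 3)

Substituting (3, 3) into the claim:
LHS = 1/(3 · 3) = 1/9
RHS = 1/3 · 1/3 - 1 = -8/9

Since LHS ≠ RHS, this pair disproves the claim, and no lexicographically smaller pair (x ≤ y, integers ≥ 3) does.

For instance (3, 8) is also a counterexample (LHS = 1/24, RHS = -23/24), but it's lexicographically larger.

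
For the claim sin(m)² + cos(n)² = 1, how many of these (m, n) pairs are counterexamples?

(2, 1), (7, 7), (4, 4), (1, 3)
2

Testing each pair:
(2, 1): LHS = cos(1)² + sin(2)² ≈ 1.119, RHS = 1 → counterexample
(7, 7): LHS = sin(7)² + cos(7)² = 1, RHS = 1 → satisfies claim
(4, 4): LHS = cos(4)² + sin(4)² = 1, RHS = 1 → satisfies claim
(1, 3): LHS = sin(1)² + cos(3)² ≈ 1.688, RHS = 1 → counterexample

That makes 2 counterexamples.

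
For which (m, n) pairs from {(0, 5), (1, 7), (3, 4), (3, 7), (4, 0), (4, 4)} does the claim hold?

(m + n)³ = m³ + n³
(0, 5), (4, 0)

Testing each pair:
(0, 5): LHS = 125, RHS = 125 → holds
(1, 7): LHS = 512, RHS = 344 → fails
(3, 4): LHS = 343, RHS = 91 → fails
(3, 7): LHS = 1000, RHS = 370 → fails
(4, 0): LHS = 64, RHS = 64 → holds
(4, 4): LHS = 512, RHS = 128 → fails

2 of 6 pairs satisfy the claim.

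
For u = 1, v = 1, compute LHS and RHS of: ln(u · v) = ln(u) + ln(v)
LHS = ln(1 · 1) = 0
RHS = ln(1) + ln(1) = 0

LHS = RHS: the two sides agree.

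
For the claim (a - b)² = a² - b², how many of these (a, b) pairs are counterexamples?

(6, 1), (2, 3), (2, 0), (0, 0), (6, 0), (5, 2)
Testing each pair:
(6, 1): LHS = 25, RHS = 35 → counterexample
(2, 3): LHS = 1, RHS = -5 → counterexample
(2, 0): LHS = 4, RHS = 4 → satisfies claim
(0, 0): LHS = 0, RHS = 0 → satisfies claim
(6, 0): LHS = 36, RHS = 36 → satisfies claim
(5, 2): LHS = 9, RHS = 21 → counterexample

That makes 3 counterexamples.

Answer: 3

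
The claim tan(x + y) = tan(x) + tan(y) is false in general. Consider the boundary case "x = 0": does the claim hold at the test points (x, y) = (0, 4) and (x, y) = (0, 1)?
Yes, holds at both test points

At (0, 4): LHS = tan(4) ≈ 1.158, RHS = tan(4) ≈ 1.158 → equal
At (0, 1): LHS = tan(1) ≈ 1.557, RHS = tan(1) ≈ 1.557 → equal

So the claim does hold at both of these boundary points, even though it is not an identity.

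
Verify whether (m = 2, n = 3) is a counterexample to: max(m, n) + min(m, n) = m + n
Substituting m = 2, n = 3:
LHS = max(2, 3) + min(2, 3) = 5
RHS = 2 + 3 = 5

The sides agree, so this pair does not disprove the claim.

Answer: No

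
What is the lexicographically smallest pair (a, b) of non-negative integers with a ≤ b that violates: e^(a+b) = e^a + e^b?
(a, b) = (0, 0)

Substituting (0, 0) into the claim:
LHS = e^(0+0) = 1
RHS = e^0 + e^0 = 2

Since LHS ≠ RHS, this pair disproves the claim, and no lexicographically smaller pair (a ≤ b, non-negative integers) does.

For instance (0, 2) is also a counterexample (LHS = e^2 ≈ 7.389, RHS = 1 + e^2 ≈ 8.389), but it's lexicographically larger.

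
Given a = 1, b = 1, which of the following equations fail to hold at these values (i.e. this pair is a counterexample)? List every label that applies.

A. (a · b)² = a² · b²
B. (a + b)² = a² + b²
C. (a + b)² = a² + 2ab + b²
Evaluating each claim at the given values:
A. LHS = 1, RHS = 1 → holds here (LHS = RHS)
B. LHS = 4, RHS = 2 → fails here (LHS ≠ RHS)
C. LHS = 4, RHS = 4 → holds here (LHS = RHS)

Answer: B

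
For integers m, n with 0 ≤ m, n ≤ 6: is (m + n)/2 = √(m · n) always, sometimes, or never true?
Sometimes true

It holds at (m, n) = (0, 0) (both sides equal 0), but fails at (m, n) = (3, 5) (LHS = 4, RHS = √(15) ≈ 3.873).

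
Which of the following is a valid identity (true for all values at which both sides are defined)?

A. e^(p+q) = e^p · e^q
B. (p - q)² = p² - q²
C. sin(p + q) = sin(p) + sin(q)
A: holds — e.g. at (1, 4), both sides equal e^5 ≈ 148.4.
B: fails at (2, 7) — LHS = 25, RHS = -45.
C: fails at (5, 5) — LHS = sin(10) ≈ -0.544, RHS = 2·sin(5) ≈ -1.918.

Answer: A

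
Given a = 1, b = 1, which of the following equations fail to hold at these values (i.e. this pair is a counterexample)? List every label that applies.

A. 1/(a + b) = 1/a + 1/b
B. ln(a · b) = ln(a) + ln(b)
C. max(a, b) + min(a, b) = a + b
A

Evaluating each claim at the given values:
A. LHS = 1/2, RHS = 2 → fails here (LHS ≠ RHS)
B. LHS = 0, RHS = 0 → holds here (LHS = RHS)
C. LHS = 2, RHS = 2 → holds here (LHS = RHS)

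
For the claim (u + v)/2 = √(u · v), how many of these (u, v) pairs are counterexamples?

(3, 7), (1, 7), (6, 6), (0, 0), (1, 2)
Testing each pair:
(3, 7): LHS = 5, RHS = √(21) ≈ 4.583 → counterexample
(1, 7): LHS = 4, RHS = √(7) ≈ 2.646 → counterexample
(6, 6): LHS = 6, RHS = 6 → satisfies claim
(0, 0): LHS = 0, RHS = 0 → satisfies claim
(1, 2): LHS = 3/2, RHS = √(2) ≈ 1.414 → counterexample

That makes 3 counterexamples.

Answer: 3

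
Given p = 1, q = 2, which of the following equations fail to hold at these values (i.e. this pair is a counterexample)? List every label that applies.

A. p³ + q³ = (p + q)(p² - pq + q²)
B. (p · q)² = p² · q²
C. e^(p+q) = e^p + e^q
C

Evaluating each claim at the given values:
A. LHS = 9, RHS = 9 → holds here (LHS = RHS)
B. LHS = 4, RHS = 4 → holds here (LHS = RHS)
C. LHS = e^3 ≈ 20.09, RHS = e + e^2 ≈ 10.11 → fails here (LHS ≠ RHS)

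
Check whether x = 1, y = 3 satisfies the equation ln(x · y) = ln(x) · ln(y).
Fails

Substituting x = 1, y = 3:

LHS = ln(1 · 3) = ln(3) ≈ 1.099
RHS = ln(1) · ln(3) = 0

LHS ≠ RHS, so the equation does not hold at this point.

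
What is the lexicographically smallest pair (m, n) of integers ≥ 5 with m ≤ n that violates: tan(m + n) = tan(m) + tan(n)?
(m, n) = (5, 5)

Substituting (5, 5) into the claim:
LHS = tan(5 + 5) = tan(10) ≈ 0.6484
RHS = tan(5) + tan(5) = 2·tan(5) ≈ -6.761

Since LHS ≠ RHS, this pair disproves the claim, and no lexicographically smaller pair (m ≤ n, integers ≥ 5) does.

For instance (9, 9) is also a counterexample (LHS = tan(18) ≈ -1.137, RHS = 2·tan(9) ≈ -0.9046), but it's lexicographically larger.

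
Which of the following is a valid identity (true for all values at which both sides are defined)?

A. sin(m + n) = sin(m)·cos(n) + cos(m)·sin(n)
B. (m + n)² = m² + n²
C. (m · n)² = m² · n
A

A: holds — e.g. at (2, 7), both sides equal sin(9) ≈ 0.4121.
B: fails at (3, 3) — LHS = 36, RHS = 18.
C: fails at (4, 6) — LHS = 576, RHS = 96.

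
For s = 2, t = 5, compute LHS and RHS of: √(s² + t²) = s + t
LHS = √(2² + 5²) = √(29) ≈ 5.385
RHS = 2 + 5 = 7

LHS ≠ RHS (they differ by about 1.615), so the equation does not hold here.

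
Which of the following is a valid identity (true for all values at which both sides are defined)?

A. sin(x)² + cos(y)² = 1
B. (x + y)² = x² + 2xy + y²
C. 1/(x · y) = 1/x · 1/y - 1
A: fails at (1, 5) — LHS = cos(5)² + sin(1)² ≈ 0.7885, RHS = 1.
B: holds — e.g. at (1, 5), both sides equal 36.
C: fails at (4, 4) — LHS = 1/16, RHS = -15/16.

Answer: B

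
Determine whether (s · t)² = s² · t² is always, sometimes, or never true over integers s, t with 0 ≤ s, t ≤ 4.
The identity holds for every pair in the range. For instance at (s, t) = (2, 2): both sides equal 16.

Answer: Always true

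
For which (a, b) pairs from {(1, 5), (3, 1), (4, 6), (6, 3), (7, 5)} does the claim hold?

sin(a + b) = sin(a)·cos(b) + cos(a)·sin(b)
Testing each pair:
(1, 5): LHS = sin(6) ≈ -0.2794, RHS = sin(5)·cos(1) + sin(1)·cos(5) ≈ -0.2794 → holds
(3, 1): LHS = sin(4) ≈ -0.7568, RHS = sin(1)·cos(3) + sin(3)·cos(1) ≈ -0.7568 → holds
(4, 6): LHS = sin(10) ≈ -0.544, RHS = sin(4)·cos(6) + sin(6)·cos(4) ≈ -0.544 → holds
(6, 3): LHS = sin(9) ≈ 0.4121, RHS = sin(3)·cos(6) + sin(6)·cos(3) ≈ 0.4121 → holds
(7, 5): LHS = sin(12) ≈ -0.5366, RHS = sin(5)·cos(7) + sin(7)·cos(5) ≈ -0.5366 → holds

Every pair satisfies the claim.

Answer: All pairs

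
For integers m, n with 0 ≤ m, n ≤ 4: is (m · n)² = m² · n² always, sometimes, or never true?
The identity holds for every pair in the range. For instance at (m, n) = (2, 1): both sides equal 4.

Answer: Always true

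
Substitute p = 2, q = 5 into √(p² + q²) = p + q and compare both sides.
LHS = √(2² + 5²) = √(29) ≈ 5.385
RHS = 2 + 5 = 7

LHS ≠ RHS (they differ by about 1.615), so the equation does not hold here.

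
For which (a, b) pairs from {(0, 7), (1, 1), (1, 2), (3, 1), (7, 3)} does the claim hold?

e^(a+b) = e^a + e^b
None

Testing each pair:
(0, 7): LHS = e^7 ≈ 1097, RHS = 1 + e^7 ≈ 1098 → fails
(1, 1): LHS = e^2 ≈ 7.389, RHS = 2·e ≈ 5.437 → fails
(1, 2): LHS = e^3 ≈ 20.09, RHS = e + e^2 ≈ 10.11 → fails
(3, 1): LHS = e^4 ≈ 54.6, RHS = e + e^3 ≈ 22.8 → fails
(7, 3): LHS = e^10 ≈ 22026.5, RHS = e^3 + e^7 ≈ 1117 → fails

No pair satisfies the claim.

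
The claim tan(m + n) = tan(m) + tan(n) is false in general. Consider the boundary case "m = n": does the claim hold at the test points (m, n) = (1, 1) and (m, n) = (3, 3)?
At (1, 1): LHS = tan(2) ≈ -2.185 ≠ RHS = 2·tan(1) ≈ 3.115
At (3, 3): LHS = tan(6) ≈ -0.291 ≠ RHS = 2·tan(3) ≈ -0.2851

Answer: No, fails at both test points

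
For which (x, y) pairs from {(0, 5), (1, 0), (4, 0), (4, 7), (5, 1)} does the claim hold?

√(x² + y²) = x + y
Testing each pair:
(0, 5): LHS = 5, RHS = 5 → holds
(1, 0): LHS = 1, RHS = 1 → holds
(4, 0): LHS = 4, RHS = 4 → holds
(4, 7): LHS = √(65) ≈ 8.062, RHS = 11 → fails
(5, 1): LHS = √(26) ≈ 5.099, RHS = 6 → fails

3 of 5 pairs satisfy the claim.

Answer: (0, 5), (1, 0), (4, 0)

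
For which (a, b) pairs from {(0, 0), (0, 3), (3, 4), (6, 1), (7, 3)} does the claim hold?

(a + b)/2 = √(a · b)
(0, 0)

Testing each pair:
(0, 0): LHS = 0, RHS = 0 → holds
(0, 3): LHS = 3/2, RHS = 0 → fails
(3, 4): LHS = 7/2, RHS = 2·√(3) ≈ 3.464 → fails
(6, 1): LHS = 7/2, RHS = √(6) ≈ 2.449 → fails
(7, 3): LHS = 5, RHS = √(21) ≈ 4.583 → fails

1 of 5 pairs satisfies the claim.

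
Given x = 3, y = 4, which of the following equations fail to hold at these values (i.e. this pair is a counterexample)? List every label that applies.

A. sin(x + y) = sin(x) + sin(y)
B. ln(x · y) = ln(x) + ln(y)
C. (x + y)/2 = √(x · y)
A, C

Evaluating each claim at the given values:
A. LHS = sin(7) ≈ 0.657, RHS = sin(4) + sin(3) ≈ -0.6157 → fails here (LHS ≠ RHS)
B. LHS = ln(12) ≈ 2.485, RHS = ln(3) + ln(4) ≈ 2.485 → holds here (LHS = RHS)
C. LHS = 7/2, RHS = 2·√(3) ≈ 3.464 → fails here (LHS ≠ RHS)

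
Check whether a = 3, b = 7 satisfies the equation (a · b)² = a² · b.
Substituting a = 3, b = 7:

LHS = (3 · 7)² = 441
RHS = 3² · 7 = 63

LHS ≠ RHS, so the equation does not hold at this point.

Answer: Fails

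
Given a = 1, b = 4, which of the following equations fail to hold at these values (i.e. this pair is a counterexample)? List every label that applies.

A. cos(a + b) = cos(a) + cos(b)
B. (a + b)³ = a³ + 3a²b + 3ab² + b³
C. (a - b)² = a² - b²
Evaluating each claim at the given values:
A. LHS = cos(5) ≈ 0.2837, RHS = cos(4) + cos(1) ≈ -0.1133 → fails here (LHS ≠ RHS)
B. LHS = 125, RHS = 125 → holds here (LHS = RHS)
C. LHS = 9, RHS = -15 → fails here (LHS ≠ RHS)

Answer: A, C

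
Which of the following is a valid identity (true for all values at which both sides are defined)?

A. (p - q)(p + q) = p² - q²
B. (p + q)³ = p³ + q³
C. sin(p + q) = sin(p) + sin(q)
A

A: holds — e.g. at (2, 7), both sides equal -45.
B: fails at (2, 7) — LHS = 729, RHS = 351.
C: fails at (5, 5) — LHS = sin(10) ≈ -0.544, RHS = 2·sin(5) ≈ -1.918.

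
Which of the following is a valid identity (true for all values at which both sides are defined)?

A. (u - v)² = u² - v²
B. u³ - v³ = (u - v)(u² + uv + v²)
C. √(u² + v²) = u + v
A: fails at (3, 4) — LHS = 1, RHS = -7.
B: holds — e.g. at (5, 8), both sides equal -387.
C: fails at (2, 5) — LHS = √(29) ≈ 5.385, RHS = 7.

Answer: B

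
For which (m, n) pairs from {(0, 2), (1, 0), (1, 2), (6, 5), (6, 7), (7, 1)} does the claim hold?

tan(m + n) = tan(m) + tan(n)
(0, 2), (1, 0)

Testing each pair:
(0, 2): LHS = tan(2) ≈ -2.185, RHS = tan(2) ≈ -2.185 → holds
(1, 0): LHS = tan(1) ≈ 1.557, RHS = tan(1) ≈ 1.557 → holds
(1, 2): LHS = tan(3) ≈ -0.1425, RHS = tan(2) + tan(1) ≈ -0.6276 → fails
(6, 5): LHS = tan(11) ≈ -226, RHS = tan(5) + tan(6) ≈ -3.672 → fails
(6, 7): LHS = tan(13) ≈ 0.463, RHS = tan(6) + tan(7) ≈ 0.5804 → fails
(7, 1): LHS = tan(8) ≈ -6.8, RHS = tan(7) + tan(1) ≈ 2.429 → fails

2 of 6 pairs satisfy the claim.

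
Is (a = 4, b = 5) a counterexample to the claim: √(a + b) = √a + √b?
Substituting a = 4, b = 5:
LHS = √(4 + 5) = 3
RHS = √4 + √5 = 2 + √(5) ≈ 4.236

Since LHS ≠ RHS, this pair disproves the claim.

Answer: Yes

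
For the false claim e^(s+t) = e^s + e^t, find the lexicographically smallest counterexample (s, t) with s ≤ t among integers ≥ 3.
(s, t) = (3, 3)

Substituting (3, 3) into the claim:
LHS = e^(3+3) = e^6 ≈ 403.4
RHS = e^3 + e^3 = 2·e^3 ≈ 40.17

Since LHS ≠ RHS, this pair disproves the claim, and no lexicographically smaller pair (s ≤ t, integers ≥ 3) does.

For instance (7, 9) is also a counterexample (LHS = e^16 ≈ 8886110.5, RHS = e^7 + e^9 ≈ 9200), but it's lexicographically larger.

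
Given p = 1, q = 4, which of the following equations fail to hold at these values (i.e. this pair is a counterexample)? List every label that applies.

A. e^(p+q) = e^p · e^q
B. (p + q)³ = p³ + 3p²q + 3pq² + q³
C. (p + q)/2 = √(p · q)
C

Evaluating each claim at the given values:
A. LHS = e^5 ≈ 148.4, RHS = e^5 ≈ 148.4 → holds here (LHS = RHS)
B. LHS = 125, RHS = 125 → holds here (LHS = RHS)
C. LHS = 5/2, RHS = 2 → fails here (LHS ≠ RHS)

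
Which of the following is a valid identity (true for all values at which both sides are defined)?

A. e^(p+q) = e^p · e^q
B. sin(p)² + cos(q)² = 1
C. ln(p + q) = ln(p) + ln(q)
A: holds — e.g. at (2, 3), both sides equal e^5 ≈ 148.4.
B: fails at (5, 8) — LHS = cos(8)² + sin(5)² ≈ 0.9407, RHS = 1.
C: fails at (3, 4) — LHS = ln(7) ≈ 1.946, RHS = ln(3) + ln(4) ≈ 2.485.

Answer: A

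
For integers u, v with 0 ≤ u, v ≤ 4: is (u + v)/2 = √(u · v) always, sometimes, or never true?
It holds at (u, v) = (3, 3) (both sides equal 3), but fails at (u, v) = (2, 4) (LHS = 3, RHS = 2·√(2) ≈ 2.828).

Answer: Sometimes true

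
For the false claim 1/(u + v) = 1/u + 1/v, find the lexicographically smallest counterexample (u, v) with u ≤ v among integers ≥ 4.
Substituting (4, 4) into the claim:
LHS = 1/(4 + 4) = 1/8
RHS = 1/4 + 1/4 = 1/2

Since LHS ≠ RHS, this pair disproves the claim, and no lexicographically smaller pair (u ≤ v, integers ≥ 4) does.

For instance (4, 6) is also a counterexample (LHS = 1/10, RHS = 5/12), but it's lexicographically larger.

Answer: (u, v) = (4, 4)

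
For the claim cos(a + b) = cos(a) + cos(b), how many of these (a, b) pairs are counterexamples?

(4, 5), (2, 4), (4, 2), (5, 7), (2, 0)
5

Testing each pair:
(4, 5): LHS = cos(9) ≈ -0.9111, RHS = cos(4) + cos(5) ≈ -0.37 → counterexample
(2, 4): LHS = cos(6) ≈ 0.9602, RHS = cos(4) + cos(2) ≈ -1.07 → counterexample
(4, 2): LHS = cos(6) ≈ 0.9602, RHS = cos(4) + cos(2) ≈ -1.07 → counterexample
(5, 7): LHS = cos(12) ≈ 0.8439, RHS = cos(5) + cos(7) ≈ 1.038 → counterexample
(2, 0): LHS = cos(2) ≈ -0.4161, RHS = cos(2) + 1 ≈ 0.5839 → counterexample

That makes 5 counterexamples.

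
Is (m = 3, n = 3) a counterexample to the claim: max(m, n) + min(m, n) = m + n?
Substituting m = 3, n = 3:
LHS = max(3, 3) + min(3, 3) = 6
RHS = 3 + 3 = 6

The sides agree, so this pair does not disprove the claim.

Answer: No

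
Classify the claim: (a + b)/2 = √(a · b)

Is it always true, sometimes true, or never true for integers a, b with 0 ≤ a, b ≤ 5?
Sometimes true

It holds at (a, b) = (2, 2) (both sides equal 2), but fails at (a, b) = (1, 4) (LHS = 5/2, RHS = 2).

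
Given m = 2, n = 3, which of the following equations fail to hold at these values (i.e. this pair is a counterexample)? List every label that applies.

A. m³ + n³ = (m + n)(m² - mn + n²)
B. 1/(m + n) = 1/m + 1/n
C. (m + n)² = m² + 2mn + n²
B

Evaluating each claim at the given values:
A. LHS = 35, RHS = 35 → holds here (LHS = RHS)
B. LHS = 1/5, RHS = 5/6 → fails here (LHS ≠ RHS)
C. LHS = 25, RHS = 25 → holds here (LHS = RHS)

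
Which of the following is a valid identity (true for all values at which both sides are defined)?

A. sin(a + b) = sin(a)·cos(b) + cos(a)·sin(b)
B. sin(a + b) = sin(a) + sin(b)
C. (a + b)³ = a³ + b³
A

A: holds — e.g. at (2, 5), both sides equal sin(7) ≈ 0.657.
B: fails at (4, 6) — LHS = sin(10) ≈ -0.544, RHS = sin(4) + sin(6) ≈ -1.036.
C: fails at (2, 5) — LHS = 343, RHS = 133.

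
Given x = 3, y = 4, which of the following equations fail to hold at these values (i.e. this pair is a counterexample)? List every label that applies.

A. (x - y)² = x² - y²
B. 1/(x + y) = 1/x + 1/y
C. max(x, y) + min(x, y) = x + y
A, B

Evaluating each claim at the given values:
A. LHS = 1, RHS = -7 → fails here (LHS ≠ RHS)
B. LHS = 1/7, RHS = 7/12 → fails here (LHS ≠ RHS)
C. LHS = 7, RHS = 7 → holds here (LHS = RHS)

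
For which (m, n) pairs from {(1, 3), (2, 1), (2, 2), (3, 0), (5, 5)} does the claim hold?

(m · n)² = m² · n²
Testing each pair:
(1, 3): LHS = 9, RHS = 9 → holds
(2, 1): LHS = 4, RHS = 4 → holds
(2, 2): LHS = 16, RHS = 16 → holds
(3, 0): LHS = 0, RHS = 0 → holds
(5, 5): LHS = 625, RHS = 625 → holds

Every pair satisfies the claim.

Answer: All pairs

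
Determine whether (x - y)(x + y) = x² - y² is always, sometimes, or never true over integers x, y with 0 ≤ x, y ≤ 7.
The identity holds for every pair in the range. For instance at (x, y) = (1, 3): both sides equal -8.

Answer: Always true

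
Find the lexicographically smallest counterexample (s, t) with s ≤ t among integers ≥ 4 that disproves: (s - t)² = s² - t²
(s, t) = (4, 5)

At (4, 4): both sides equal 0, so it holds there.

Substituting (4, 5) into the claim:
LHS = (4 - 5)² = 1
RHS = 4² - 5² = -9

Since LHS ≠ RHS, this pair disproves the claim, and no lexicographically smaller pair (s ≤ t, integers ≥ 4) does.

For instance (4, 9) is also a counterexample (LHS = 25, RHS = -65), but it's lexicographically larger.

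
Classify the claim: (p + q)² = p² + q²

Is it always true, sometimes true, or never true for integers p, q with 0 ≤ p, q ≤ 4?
Sometimes true

It holds at (p, q) = (3, 0) (both sides equal 9), but fails at (p, q) = (1, 1) (LHS = 4, RHS = 2).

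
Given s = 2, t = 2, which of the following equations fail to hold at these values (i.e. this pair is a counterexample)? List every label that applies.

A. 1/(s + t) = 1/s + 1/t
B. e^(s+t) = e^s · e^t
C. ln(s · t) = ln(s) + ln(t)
Evaluating each claim at the given values:
A. LHS = 1/4, RHS = 1 → fails here (LHS ≠ RHS)
B. LHS = e^4 ≈ 54.6, RHS = e^4 ≈ 54.6 → holds here (LHS = RHS)
C. LHS = ln(4) ≈ 1.386, RHS = 2·ln(2) ≈ 1.386 → holds here (LHS = RHS)

Answer: A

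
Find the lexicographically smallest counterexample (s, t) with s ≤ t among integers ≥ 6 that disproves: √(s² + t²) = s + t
Substituting (6, 6) into the claim:
LHS = √(6² + 6²) = 6·√(2) ≈ 8.485
RHS = 6 + 6 = 12

Since LHS ≠ RHS, this pair disproves the claim, and no lexicographically smaller pair (s ≤ t, integers ≥ 6) does.

For instance (6, 8) is also a counterexample (LHS = 10, RHS = 14), but it's lexicographically larger.

Answer: (s, t) = (6, 6)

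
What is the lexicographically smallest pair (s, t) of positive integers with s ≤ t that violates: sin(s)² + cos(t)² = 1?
(s, t) = (1, 2)

At (1, 1): both sides equal 1, so it holds there.

Substituting (1, 2) into the claim:
LHS = sin(1)² + cos(2)² ≈ 0.8813
RHS = 1

Since LHS ≠ RHS, this pair disproves the claim, and no lexicographically smaller pair (s ≤ t, positive integers) does.

For instance (6, 8) is also a counterexample (LHS = cos(8)² + sin(6)² ≈ 0.09924, RHS = 1), but it's lexicographically larger.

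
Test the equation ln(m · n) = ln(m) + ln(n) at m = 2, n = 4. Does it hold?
Substituting m = 2, n = 4:

LHS = ln(2 · 4) = ln(8) ≈ 2.079
RHS = ln(2) + ln(4) ≈ 2.079

LHS = RHS, so the equation holds at this point.

Answer: Holds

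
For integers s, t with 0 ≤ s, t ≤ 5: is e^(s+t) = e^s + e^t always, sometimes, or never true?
Never true

The claim fails for every pair in the range. For instance at (s, t) = (1, 2): LHS = e^3 ≈ 20.09, RHS = e + e^2 ≈ 10.11.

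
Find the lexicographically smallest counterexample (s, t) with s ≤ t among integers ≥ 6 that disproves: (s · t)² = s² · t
(s, t) = (6, 6)

Substituting (6, 6) into the claim:
LHS = (6 · 6)² = 1296
RHS = 6² · 6 = 216

Since LHS ≠ RHS, this pair disproves the claim, and no lexicographically smaller pair (s ≤ t, integers ≥ 6) does.

For instance (7, 9) is also a counterexample (LHS = 3969, RHS = 441), but it's lexicographically larger.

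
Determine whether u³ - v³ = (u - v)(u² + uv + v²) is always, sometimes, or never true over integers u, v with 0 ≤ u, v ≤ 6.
The identity holds for every pair in the range. For instance at (u, v) = (5, 4): both sides equal 61.

Answer: Always true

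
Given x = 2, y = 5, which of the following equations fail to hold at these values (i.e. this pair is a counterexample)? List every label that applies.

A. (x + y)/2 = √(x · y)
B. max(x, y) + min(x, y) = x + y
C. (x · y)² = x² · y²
Evaluating each claim at the given values:
A. LHS = 7/2, RHS = √(10) ≈ 3.162 → fails here (LHS ≠ RHS)
B. LHS = 7, RHS = 7 → holds here (LHS = RHS)
C. LHS = 100, RHS = 100 → holds here (LHS = RHS)

Answer: A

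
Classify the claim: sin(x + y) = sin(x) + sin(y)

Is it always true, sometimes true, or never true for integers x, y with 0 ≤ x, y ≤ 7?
It holds at (x, y) = (0, 3) (both sides equal sin(3) ≈ 0.1411), but fails at (x, y) = (4, 2) (LHS = sin(6) ≈ -0.2794, RHS = sin(4) + sin(2) ≈ 0.1525).

Answer: Sometimes true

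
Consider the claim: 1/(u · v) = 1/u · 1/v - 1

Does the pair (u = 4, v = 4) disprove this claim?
Yes

Substituting u = 4, v = 4:
LHS = 1/(4 · 4) = 1/16
RHS = 1/4 · 1/4 - 1 = -15/16

Since LHS ≠ RHS, this pair disproves the claim.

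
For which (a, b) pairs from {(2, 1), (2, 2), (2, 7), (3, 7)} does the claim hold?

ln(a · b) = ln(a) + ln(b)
Testing each pair:
(2, 1): LHS = ln(2) ≈ 0.6931, RHS = ln(2) ≈ 0.6931 → holds
(2, 2): LHS = ln(4) ≈ 1.386, RHS = 2·ln(2) ≈ 1.386 → holds
(2, 7): LHS = ln(14) ≈ 2.639, RHS = ln(2) + ln(7) ≈ 2.639 → holds
(3, 7): LHS = ln(21) ≈ 3.045, RHS = ln(3) + ln(7) ≈ 3.045 → holds

Every pair satisfies the claim.

Answer: All pairs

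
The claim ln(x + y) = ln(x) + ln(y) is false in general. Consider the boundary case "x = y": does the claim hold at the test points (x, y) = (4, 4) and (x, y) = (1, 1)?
At (4, 4): LHS = ln(8) ≈ 2.079 ≠ RHS = 2·ln(4) ≈ 2.773
At (1, 1): LHS = ln(2) ≈ 0.6931 ≠ RHS = 0

Answer: No, fails at both test points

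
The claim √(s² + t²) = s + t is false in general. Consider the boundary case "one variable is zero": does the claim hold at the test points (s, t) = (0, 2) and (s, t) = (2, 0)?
At (0, 2): LHS = 2, RHS = 2 → equal
At (2, 0): LHS = 2, RHS = 2 → equal

So the claim does hold at both of these boundary points, even though it is not an identity.

Answer: Yes, holds at both test points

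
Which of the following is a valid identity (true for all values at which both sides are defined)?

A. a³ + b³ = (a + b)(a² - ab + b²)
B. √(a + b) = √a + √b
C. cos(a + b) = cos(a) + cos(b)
A

A: holds — e.g. at (2, 3), both sides equal 35.
B: fails at (5, 5) — LHS = √(10) ≈ 3.162, RHS = 2·√(5) ≈ 4.472.
C: fails at (3, 3) — LHS = cos(6) ≈ 0.9602, RHS = 2·cos(3) ≈ -1.98.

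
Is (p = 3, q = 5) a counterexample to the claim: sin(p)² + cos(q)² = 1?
Substituting p = 3, q = 5:
LHS = sin(3)² + cos(5)² ≈ 0.1004
RHS = 1

Since LHS ≠ RHS, this pair disproves the claim.

Answer: Yes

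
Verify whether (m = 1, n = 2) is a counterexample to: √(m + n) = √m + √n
Yes

Substituting m = 1, n = 2:
LHS = √(1 + 2) = √(3) ≈ 1.732
RHS = √1 + √2 = 1 + √(2) ≈ 2.414

Since LHS ≠ RHS, this pair disproves the claim.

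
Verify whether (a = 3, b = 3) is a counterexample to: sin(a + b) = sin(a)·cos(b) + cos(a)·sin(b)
Substituting a = 3, b = 3:
LHS = sin(3 + 3) = sin(6) ≈ -0.2794
RHS = sin(3)·cos(3) + cos(3)·sin(3) = 2·sin(3)·cos(3) ≈ -0.2794

The sides agree, so this pair does not disprove the claim.

Answer: No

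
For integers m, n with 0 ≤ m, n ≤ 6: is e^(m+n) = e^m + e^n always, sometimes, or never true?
Never true

The claim fails for every pair in the range. For instance at (m, n) = (6, 3): LHS = e^9 ≈ 8103, RHS = e^3 + e^6 ≈ 423.5.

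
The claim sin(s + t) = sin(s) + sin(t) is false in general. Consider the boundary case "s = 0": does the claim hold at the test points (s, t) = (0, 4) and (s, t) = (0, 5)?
Yes, holds at both test points

At (0, 4): LHS = sin(4) ≈ -0.7568, RHS = sin(4) ≈ -0.7568 → equal
At (0, 5): LHS = sin(5) ≈ -0.9589, RHS = sin(5) ≈ -0.9589 → equal

So the claim does hold at both of these boundary points, even though it is not an identity.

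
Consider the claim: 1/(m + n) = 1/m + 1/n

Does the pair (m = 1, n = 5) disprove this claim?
Yes

Substituting m = 1, n = 5:
LHS = 1/(1 + 5) = 1/6
RHS = 1/1 + 1/5 = 6/5

Since LHS ≠ RHS, this pair disproves the claim.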